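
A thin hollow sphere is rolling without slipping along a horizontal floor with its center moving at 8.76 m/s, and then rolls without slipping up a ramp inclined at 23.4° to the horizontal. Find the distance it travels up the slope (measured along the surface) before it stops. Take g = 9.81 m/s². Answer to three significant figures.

d ≈ 16.4 m

Here I = (2/3)MR², so the shape factor k = I/(MR²) = 2/3.
Pure rolling means v = ωR; then KE = ½Mv² + ½I(v/R)² = ½(1+k)Mv² = (5/6)Mv².
Setting this equal to Mgh gives the vertical rise h = (1+k)v₀²/(2g) = 1.667×8.76²/(2×9.81) = 6.519 m.
The distance along the slope is d = h/sinθ = 6.519/sin23.4° ≈ 16.4 m.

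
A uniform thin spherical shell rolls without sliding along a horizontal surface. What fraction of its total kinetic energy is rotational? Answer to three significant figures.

With I = (2/3)MR², the ratio k = I/(MR²) is 2/3.
With ω = v/R, KE_trans = ½Mv² and KE_rot = ½Iω² = ½kMv², so KE_total = ½(1+k)Mv².
The rotational fraction is therefore k/(1+k) = (2/3)/1.667 ≈ 0.400.

fraction ≈ 0.400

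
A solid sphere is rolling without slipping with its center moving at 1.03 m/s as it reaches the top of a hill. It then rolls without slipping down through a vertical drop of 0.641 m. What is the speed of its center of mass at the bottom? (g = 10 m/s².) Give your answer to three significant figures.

v ≈ 3.20 m/s

For this body I = (2/5)MR², i.e. k = I/(MR²) = 0.4.
The rolling condition ω = v/R makes the rotational term ½I(v/R)² = ½kMv², so KE_total = ½(1+k)Mv² = (7/10)Mv².
Conserving energy between top and bottom: (7/10)Mv² = (7/10)Mv₀² + Mgh, hence v² = v₀² + 2gh/(1+k).
v = √(1.03² + 2×10×0.641/1.4) = √10.22 ≈ 3.20 m/s.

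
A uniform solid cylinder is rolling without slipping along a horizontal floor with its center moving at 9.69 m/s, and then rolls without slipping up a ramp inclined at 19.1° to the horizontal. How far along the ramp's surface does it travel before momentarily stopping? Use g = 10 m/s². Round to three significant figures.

For this body I = (1/2)MR², i.e. k = I/(MR²) = 0.5.
Rolling without slipping gives ω = v/R, so the total kinetic energy is ½Mv² + ½Iω² = ½(1+k)Mv² = (3/4)Mv².
Setting this equal to Mgh gives the vertical rise h = (1+k)v₀²/(2g) = 1.5×9.69²/(2×10) = 7.042 m.
Along the incline, d = h/sinθ = 7.042/sin19.1° ≈ 21.5 m.

d ≈ 21.5 m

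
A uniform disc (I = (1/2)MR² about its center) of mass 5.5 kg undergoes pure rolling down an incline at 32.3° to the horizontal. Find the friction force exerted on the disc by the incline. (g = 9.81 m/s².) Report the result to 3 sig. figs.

f ≈ 9.61 N

The moment of inertia is (1/2)MR², giving k ≡ I/(MR²) = 0.5.
Newton's second law down the slope: Mg sinθ − f = Ma. The torque equation fR = Iα (with α = a/R) gives f = kMa.
Combining, a = g sinθ/(1+k) and f = kMa = kMg sinθ/(1+k).
f = 0.5 × 5.5 × 9.81 × sin32.3° / 1.5 ≈ 9.61 N.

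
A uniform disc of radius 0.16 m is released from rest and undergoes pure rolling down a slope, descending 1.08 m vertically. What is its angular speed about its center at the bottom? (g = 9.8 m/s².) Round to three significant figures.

For this body I = (1/2)MR², i.e. k = I/(MR²) = 0.5.
Pure rolling means v = ωR; then KE = ½Mv² + ½I(v/R)² = ½(1+k)Mv² = (3/4)Mv².
Energy conservation Mgh = ½(1+k)Mv² gives v = √(2gh/(1+k)) = √(2 × 9.8 × 1.08 / 1.5) = 3.757 m/s.
Then ω = v/R = 3.757 / 0.16 ≈ 23.5 rad/s.

ω ≈ 23.5 rad/s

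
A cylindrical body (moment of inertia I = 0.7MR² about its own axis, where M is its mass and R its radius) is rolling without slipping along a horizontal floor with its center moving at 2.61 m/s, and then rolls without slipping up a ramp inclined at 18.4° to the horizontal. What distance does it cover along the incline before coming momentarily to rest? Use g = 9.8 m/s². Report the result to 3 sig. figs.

Here I = 0.7MR², so the shape factor k = I/(MR²) = 0.7.
Pure rolling means v = ωR; then KE = ½Mv² + ½I(v/R)² = ½(1+k)Mv² = (17/20)Mv².
Setting this equal to Mgh gives the vertical rise h = (1+k)v₀²/(2g) = 1.7×2.61²/(2×9.8) = 0.5908 m.
The distance along the slope is d = h/sinθ = 0.5908/sin18.4° ≈ 1.87 m.

d ≈ 1.87 m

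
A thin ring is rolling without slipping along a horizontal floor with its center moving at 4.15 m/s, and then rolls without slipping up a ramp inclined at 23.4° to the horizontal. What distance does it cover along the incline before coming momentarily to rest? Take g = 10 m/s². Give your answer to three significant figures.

The moment of inertia is MR², giving k ≡ I/(MR²) = 1.
Since it rolls without slipping, ω = v/R and KE = ½Mv² + ½Iω² = ½(1+k)Mv² = Mv².
Setting this equal to Mgh gives the vertical rise h = (1+k)v₀²/(2g) = 2×4.15²/(2×10) = 1.722 m.
The distance along the slope is d = h/sinθ = 1.722/sin23.4° ≈ 4.34 m.

d ≈ 4.34 m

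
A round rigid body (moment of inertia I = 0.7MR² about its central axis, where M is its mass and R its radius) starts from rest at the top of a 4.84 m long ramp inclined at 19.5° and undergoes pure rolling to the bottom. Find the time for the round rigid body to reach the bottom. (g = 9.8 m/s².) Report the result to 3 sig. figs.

t ≈ 2.24 s

For this body I = 0.7MR², i.e. k = I/(MR²) = 0.7.
Translational: Mg sinθ − f = Ma. Rotational about the CM: fR = Iα = kMRa, so f = kMa.
Hence a = g sinθ/(1+k) = 9.8×sin19.5°/1.7 = 1.924 m/s².
With constant a from rest, t = √(2L/a) = √(2·4.84/1.924) ≈ 2.24 s.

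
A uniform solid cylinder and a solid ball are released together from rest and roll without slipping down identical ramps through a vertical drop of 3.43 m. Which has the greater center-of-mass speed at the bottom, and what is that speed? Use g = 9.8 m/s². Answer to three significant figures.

the solid ball, at v ≈ 6.93 m/s

For rolling without slipping, Mgh = ½(1+k)Mv² where k = I/(MR²), so v = √(2gh/(1+k)).
Uniform solid cylinder: k = 0.5, giving v = √(2×9.8×3.43/1.5) = 6.695 m/s.
Solid ball: k = 0.4, giving v = √(2×9.8×3.43/1.4) = 6.93 m/s.
The smaller k wins: the solid ball, at ≈ 6.93 m/s.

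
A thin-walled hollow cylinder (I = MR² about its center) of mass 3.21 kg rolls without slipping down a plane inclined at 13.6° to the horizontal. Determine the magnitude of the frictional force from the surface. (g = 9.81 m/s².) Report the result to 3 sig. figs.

f ≈ 3.70 N

With I = MR², the ratio k = I/(MR²) is 1.
Newton's second law down the slope: Mg sinθ − f = Ma. The torque equation fR = Iα (with α = a/R) gives f = kMa.
Combining, a = g sinθ/(1+k) and f = kMa = kMg sinθ/(1+k).
f = 1 × 3.21 × 9.81 × sin13.6° / 2 ≈ 3.70 N.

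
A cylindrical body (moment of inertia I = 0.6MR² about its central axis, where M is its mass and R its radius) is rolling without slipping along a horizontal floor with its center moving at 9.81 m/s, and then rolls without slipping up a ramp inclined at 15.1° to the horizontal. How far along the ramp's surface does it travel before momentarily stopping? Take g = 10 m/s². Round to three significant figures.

d ≈ 29.6 m

For this body I = 0.6MR², i.e. k = I/(MR²) = 0.6.
Pure rolling means v = ωR; then KE = ½Mv² + ½I(v/R)² = ½(1+k)Mv² = (4/5)Mv².
Setting this equal to Mgh gives the vertical rise h = (1+k)v₀²/(2g) = 1.6×9.81²/(2×10) = 7.699 m.
The distance along the slope is d = h/sinθ = 7.699/sin15.1° ≈ 29.6 m.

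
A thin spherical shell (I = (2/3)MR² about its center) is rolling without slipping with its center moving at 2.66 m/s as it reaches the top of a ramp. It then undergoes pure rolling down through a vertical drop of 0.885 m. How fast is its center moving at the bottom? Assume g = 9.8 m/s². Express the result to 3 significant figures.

v ≈ 4.18 m/s

For this body I = (2/3)MR², i.e. k = I/(MR²) = 2/3.
Since it rolls without slipping, ω = v/R and KE = ½Mv² + ½Iω² = ½(1+k)Mv² = (5/6)Mv².
Conserving energy between top and bottom: (5/6)Mv² = (5/6)Mv₀² + Mgh, hence v² = v₀² + 2gh/(1+k).
v = √(2.66² + 2×9.8×0.885/1.667) = √17.48 ≈ 4.18 m/s.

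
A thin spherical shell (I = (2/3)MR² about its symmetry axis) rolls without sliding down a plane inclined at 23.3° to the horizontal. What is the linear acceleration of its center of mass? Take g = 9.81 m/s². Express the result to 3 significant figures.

With I = (2/3)MR², the ratio k = I/(MR²) is 2/3.
Translational: Mg sinθ − f = Ma. Rotational about the CM: fR = Iα = kMRa, so f = kMa.
Eliminating f: Mg sinθ = (1+k)Ma, so a = g sinθ/(1+k) = 9.81 × sin23.3° / 1.667 ≈ 2.33 m/s².

a ≈ 2.33 m/s²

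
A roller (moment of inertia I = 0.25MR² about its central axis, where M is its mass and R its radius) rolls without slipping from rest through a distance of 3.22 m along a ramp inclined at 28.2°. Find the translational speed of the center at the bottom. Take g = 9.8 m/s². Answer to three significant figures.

v ≈ 4.88 m/s

With I = 0.25MR², the ratio k = I/(MR²) is 0.25.
Since it rolls without slipping, ω = v/R and KE = ½Mv² + ½Iω² = ½(1+k)Mv² = (5/8)Mv².
The vertical drop is h = L sinθ = 3.22 × sin28.2° = 1.522 m.
Setting Mgh = (5/8)Mv² gives v = √(2gh/(1+k)) = √(2·9.8·1.522/1.25) ≈ 4.88 m/s.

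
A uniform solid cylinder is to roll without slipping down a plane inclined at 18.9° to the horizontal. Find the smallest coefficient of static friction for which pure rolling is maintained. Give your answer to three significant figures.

The moment of inertia is (1/2)MR², giving k ≡ I/(MR²) = 0.5.
Newton's second law down the slope: Mg sinθ − f = Ma. The torque equation fR = Iα (with α = a/R) gives f = kMa.
These give a = g sinθ/(1+k) and the required friction f = kMg sinθ/(1+k).
The normal force is N = Mg cosθ, so μ_min = f/N = k tanθ/(1+k).
μ_min = 0.5 × tan18.9° / 1.5 ≈ 0.114.

μ_min ≈ 0.114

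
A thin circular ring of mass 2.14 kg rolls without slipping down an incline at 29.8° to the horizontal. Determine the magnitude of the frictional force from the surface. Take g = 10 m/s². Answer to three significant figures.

The moment of inertia is MR², giving k ≡ I/(MR²) = 1.
Along the incline Mg sinθ − f = Ma, and torque about the center fR = Iα = kMR²(a/R) gives f = kMa.
Combining, a = g sinθ/(1+k) and f = kMa = kMg sinθ/(1+k).
f = 1 × 2.14 × 10 × sin29.8° / 2 ≈ 5.32 N.

f ≈ 5.32 N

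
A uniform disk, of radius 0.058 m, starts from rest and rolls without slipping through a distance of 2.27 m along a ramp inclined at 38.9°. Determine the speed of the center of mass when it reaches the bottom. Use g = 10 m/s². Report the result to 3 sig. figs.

Here I = (1/2)MR², so the shape factor k = I/(MR²) = 0.5.
Since it rolls without slipping, ω = v/R and KE = ½Mv² + ½Iω² = ½(1+k)Mv² = (3/4)Mv².
The vertical drop is h = L sinθ = 2.27 × sin38.9° = 1.425 m.
Energy conservation: Mgh = (3/4)Mv², so v = √(2gh/(1+k)) = √(2 × 10 × 1.425 / 1.5) ≈ 4.36 m/s.

v ≈ 4.36 m/s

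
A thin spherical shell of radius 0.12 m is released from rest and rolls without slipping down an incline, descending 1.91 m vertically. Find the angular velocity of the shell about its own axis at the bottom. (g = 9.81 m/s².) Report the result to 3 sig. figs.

ω ≈ 39.5 rad/s

Here I = (2/3)MR², so the shape factor k = I/(MR²) = 2/3.
Since it rolls without slipping, ω = v/R and KE = ½Mv² + ½Iω² = ½(1+k)Mv² = (5/6)Mv².
Energy conservation Mgh = ½(1+k)Mv² gives v = √(2gh/(1+k)) = √(2 × 9.81 × 1.91 / 1.667) = 4.742 m/s.
The angular speed follows from ω = v/R = 4.742/0.12 ≈ 39.5 rad/s.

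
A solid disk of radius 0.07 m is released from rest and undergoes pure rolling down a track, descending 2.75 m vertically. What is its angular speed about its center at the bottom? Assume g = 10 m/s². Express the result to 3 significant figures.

For this body I = (1/2)MR², i.e. k = I/(MR²) = 0.5.
Since it rolls without slipping, ω = v/R and KE = ½Mv² + ½Iω² = ½(1+k)Mv² = (3/4)Mv².
Energy conservation Mgh = ½(1+k)Mv² gives v = √(2gh/(1+k)) = √(2 × 10 × 2.75 / 1.5) = 6.055 m/s.
Then ω = v/R = 6.055 / 0.07 ≈ 86.5 rad/s.

ω ≈ 86.5 rad/s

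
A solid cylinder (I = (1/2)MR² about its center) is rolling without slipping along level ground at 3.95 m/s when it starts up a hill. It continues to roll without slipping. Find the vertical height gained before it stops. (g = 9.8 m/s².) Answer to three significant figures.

For this body I = (1/2)MR², i.e. k = I/(MR²) = 0.5.
The rolling condition ω = v/R makes the rotational term ½I(v/R)² = ½kMv², so KE_total = ½(1+k)Mv² = (3/4)Mv².
At the top the kinetic energy is zero, so (3/4)Mv₀² = Mgh.
Thus h = (1+k)v₀²/(2g) = 1.5 × 3.95² / (2 × 9.8) ≈ 1.19 m.

h ≈ 1.19 m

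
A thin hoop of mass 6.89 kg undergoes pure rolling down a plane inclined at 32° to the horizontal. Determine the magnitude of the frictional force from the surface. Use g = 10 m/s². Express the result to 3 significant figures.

For this body I = MR², i.e. k = I/(MR²) = 1.
Newton's second law down the slope: Mg sinθ − f = Ma. The torque equation fR = Iα (with α = a/R) gives f = kMa.
Combining, a = g sinθ/(1+k) and f = kMa = kMg sinθ/(1+k).
f = 1 × 6.89 × 10 × sin32° / 2 ≈ 18.3 N.

f ≈ 18.3 N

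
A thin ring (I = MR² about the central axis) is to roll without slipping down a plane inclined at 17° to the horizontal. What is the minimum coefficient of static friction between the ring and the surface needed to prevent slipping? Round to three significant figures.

For this body I = MR², i.e. k = I/(MR²) = 1.
Along the incline Mg sinθ − f = Ma, and torque about the center fR = Iα = kMR²(a/R) gives f = kMa.
These give a = g sinθ/(1+k) and the required friction f = kMg sinθ/(1+k).
With N = Mg cosθ, the no-slip condition f ≤ μN gives μ_min = f/N = k tanθ/(1+k).
μ_min = 1 × tan17° / 2 ≈ 0.153.

μ_min ≈ 0.153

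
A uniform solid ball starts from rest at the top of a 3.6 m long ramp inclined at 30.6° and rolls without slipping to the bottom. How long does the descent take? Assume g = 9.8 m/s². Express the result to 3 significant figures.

t ≈ 1.42 s

Here I = (2/5)MR², so the shape factor k = I/(MR²) = 0.4.
Newton's second law down the slope: Mg sinθ − f = Ma. The torque equation fR = Iα (with α = a/R) gives f = kMa.
Hence a = g sinθ/(1+k) = 9.8×sin30.6°/1.4 = 3.563 m/s².
Starting from rest, L = ½at², so t = √(2L/a) = √(2×3.6/3.563) ≈ 1.42 s.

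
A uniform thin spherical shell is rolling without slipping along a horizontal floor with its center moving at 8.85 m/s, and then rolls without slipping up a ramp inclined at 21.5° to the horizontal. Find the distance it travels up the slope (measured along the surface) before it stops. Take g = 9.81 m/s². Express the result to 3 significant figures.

d ≈ 18.2 m

The moment of inertia is (2/3)MR², giving k ≡ I/(MR²) = 2/3.
Since it rolls without slipping, ω = v/R and KE = ½Mv² + ½Iω² = ½(1+k)Mv² = (5/6)Mv².
Setting this equal to Mgh gives the vertical rise h = (1+k)v₀²/(2g) = 1.667×8.85²/(2×9.81) = 6.653 m.
The distance along the slope is d = h/sinθ = 6.653/sin21.5° ≈ 18.2 m.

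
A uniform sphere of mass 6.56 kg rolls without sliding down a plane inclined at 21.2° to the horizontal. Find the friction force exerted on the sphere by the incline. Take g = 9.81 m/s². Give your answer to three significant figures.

Here I = (2/5)MR², so the shape factor k = I/(MR²) = 0.4.
Along the incline Mg sinθ − f = Ma, and torque about the center fR = Iα = kMR²(a/R) gives f = kMa.
Combining, a = g sinθ/(1+k) and f = kMa = kMg sinθ/(1+k).
f = 0.4 × 6.56 × 9.81 × sin21.2° / 1.4 ≈ 6.65 N.

f ≈ 6.65 N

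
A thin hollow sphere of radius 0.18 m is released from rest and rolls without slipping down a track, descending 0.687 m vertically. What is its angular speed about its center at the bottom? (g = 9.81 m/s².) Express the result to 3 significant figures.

For this body I = (2/3)MR², i.e. k = I/(MR²) = 2/3.
The rolling condition ω = v/R makes the rotational term ½I(v/R)² = ½kMv², so KE_total = ½(1+k)Mv² = (5/6)Mv².
Energy conservation Mgh = ½(1+k)Mv² gives v = √(2gh/(1+k)) = √(2 × 9.81 × 0.687 / 1.667) = 2.844 m/s.
Then ω = v/R = 2.844 / 0.18 ≈ 15.8 rad/s.

ω ≈ 15.8 rad/s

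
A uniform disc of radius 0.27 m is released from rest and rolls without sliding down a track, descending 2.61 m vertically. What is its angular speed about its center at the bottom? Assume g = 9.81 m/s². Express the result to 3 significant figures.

Here I = (1/2)MR², so the shape factor k = I/(MR²) = 0.5.
Rolling without slipping gives ω = v/R, so the total kinetic energy is ½Mv² + ½Iω² = ½(1+k)Mv² = (3/4)Mv².
Energy conservation Mgh = ½(1+k)Mv² gives v = √(2gh/(1+k)) = √(2 × 9.81 × 2.61 / 1.5) = 5.843 m/s.
Then ω = v/R = 5.843 / 0.27 ≈ 21.6 rad/s.

ω ≈ 21.6 rad/s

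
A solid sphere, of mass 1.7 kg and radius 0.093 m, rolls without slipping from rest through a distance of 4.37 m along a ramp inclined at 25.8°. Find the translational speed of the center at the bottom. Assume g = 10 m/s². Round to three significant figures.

For this body I = (2/5)MR², i.e. k = I/(MR²) = 0.4.
Since it rolls without slipping, ω = v/R and KE = ½Mv² + ½Iω² = ½(1+k)Mv² = (7/10)Mv².
The vertical drop is h = L sinθ = 4.37 × sin25.8° = 1.902 m.
Energy conservation: Mgh = (7/10)Mv², so v = √(2gh/(1+k)) = √(2 × 10 × 1.902 / 1.4) ≈ 5.21 m/s.

v ≈ 5.21 m/s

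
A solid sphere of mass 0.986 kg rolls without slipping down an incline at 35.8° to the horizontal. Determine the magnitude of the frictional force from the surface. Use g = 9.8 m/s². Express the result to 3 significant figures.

f ≈ 1.61 N

Here I = (2/5)MR², so the shape factor k = I/(MR²) = 0.4.
Newton's second law down the slope: Mg sinθ − f = Ma. The torque equation fR = Iα (with α = a/R) gives f = kMa.
Combining, a = g sinθ/(1+k) and f = kMa = kMg sinθ/(1+k).
f = 0.4 × 0.986 × 9.8 × sin35.8° / 1.4 ≈ 1.61 N.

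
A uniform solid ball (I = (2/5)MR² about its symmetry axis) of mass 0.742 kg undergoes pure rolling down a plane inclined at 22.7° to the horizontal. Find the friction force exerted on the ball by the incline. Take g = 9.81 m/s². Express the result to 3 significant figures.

With I = (2/5)MR², the ratio k = I/(MR²) is 0.4.
Newton's second law down the slope: Mg sinθ − f = Ma. The torque equation fR = Iα (with α = a/R) gives f = kMa.
Combining, a = g sinθ/(1+k) and f = kMa = kMg sinθ/(1+k).
f = 0.4 × 0.742 × 9.81 × sin22.7° / 1.4 ≈ 0.803 N.

f ≈ 0.803 N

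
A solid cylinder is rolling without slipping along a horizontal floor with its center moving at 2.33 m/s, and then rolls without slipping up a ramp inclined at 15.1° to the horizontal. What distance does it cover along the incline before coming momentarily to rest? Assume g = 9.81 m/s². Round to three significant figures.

d ≈ 1.59 m

For this body I = (1/2)MR², i.e. k = I/(MR²) = 0.5.
Rolling without slipping gives ω = v/R, so the total kinetic energy is ½Mv² + ½Iω² = ½(1+k)Mv² = (3/4)Mv².
Setting this equal to Mgh gives the vertical rise h = (1+k)v₀²/(2g) = 1.5×2.33²/(2×9.81) = 0.4151 m.
Along the incline, d = h/sinθ = 0.4151/sin15.1° ≈ 1.59 m.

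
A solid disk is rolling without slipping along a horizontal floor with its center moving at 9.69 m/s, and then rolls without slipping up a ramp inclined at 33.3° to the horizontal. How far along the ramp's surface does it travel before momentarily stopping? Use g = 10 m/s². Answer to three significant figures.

Here I = (1/2)MR², so the shape factor k = I/(MR²) = 0.5.
Pure rolling means v = ωR; then KE = ½Mv² + ½I(v/R)² = ½(1+k)Mv² = (3/4)Mv².
Setting this equal to Mgh gives the vertical rise h = (1+k)v₀²/(2g) = 1.5×9.69²/(2×10) = 7.042 m.
The distance along the slope is d = h/sinθ = 7.042/sin33.3° ≈ 12.8 m.

d ≈ 12.8 m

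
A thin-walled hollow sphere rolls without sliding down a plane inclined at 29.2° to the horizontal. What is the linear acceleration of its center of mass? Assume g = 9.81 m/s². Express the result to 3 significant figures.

For this body I = (2/3)MR², i.e. k = I/(MR²) = 2/3.
Along the incline Mg sinθ − f = Ma, and torque about the center fR = Iα = kMR²(a/R) gives f = kMa.
Eliminating f: Mg sinθ = (1+k)Ma, so a = g sinθ/(1+k) = 9.81 × sin29.2° / 1.667 ≈ 2.87 m/s².

a ≈ 2.87 m/s²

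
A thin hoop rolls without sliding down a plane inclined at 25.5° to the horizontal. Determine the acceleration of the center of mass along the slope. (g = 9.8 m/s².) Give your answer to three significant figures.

For this body I = MR², i.e. k = I/(MR²) = 1.
Along the incline Mg sinθ − f = Ma, and torque about the center fR = Iα = kMR²(a/R) gives f = kMa.
Eliminating f: Mg sinθ = (1+k)Ma, so a = g sinθ/(1+k) = 9.8 × sin25.5° / 2 ≈ 2.11 m/s².

a ≈ 2.11 m/s²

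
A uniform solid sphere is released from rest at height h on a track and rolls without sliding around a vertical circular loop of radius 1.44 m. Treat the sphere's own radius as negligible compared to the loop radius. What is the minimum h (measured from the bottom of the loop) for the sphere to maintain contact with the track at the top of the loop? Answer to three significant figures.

With I = (2/5)MR², the ratio k = I/(MR²) is 0.4.
At the top of the loop, the minimum-contact condition is Mg = Mv_top²/r, so v_top² = gr.
With ω = v/R, the kinetic energy at speed v is ½(1+k)Mv² = (7/10)Mv².
Energy conservation from release (height h) to the top (height 2r): Mgh = Mg(2r) + (7/10)M·gr.
Thus h_min = 2r + (1+k)r/2 = r(2 + 1.4/2) = 1.44 × 2.7 ≈ 3.89 m.

h_min ≈ 3.89 m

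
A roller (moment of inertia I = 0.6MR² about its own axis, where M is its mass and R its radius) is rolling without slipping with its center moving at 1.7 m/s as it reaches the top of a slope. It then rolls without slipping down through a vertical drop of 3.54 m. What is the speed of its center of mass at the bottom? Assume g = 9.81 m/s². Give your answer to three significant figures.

The moment of inertia is 0.6MR², giving k ≡ I/(MR²) = 0.6.
The rolling condition ω = v/R makes the rotational term ½I(v/R)² = ½kMv², so KE_total = ½(1+k)Mv² = (4/5)Mv².
Energy conservation: (4/5)Mv₀² + Mgh = (4/5)Mv², so v² = v₀² + 2gh/(1+k).
v = √(1.7² + 2×9.81×3.54/1.6) = √46.3 ≈ 6.80 m/s.

v ≈ 6.80 m/s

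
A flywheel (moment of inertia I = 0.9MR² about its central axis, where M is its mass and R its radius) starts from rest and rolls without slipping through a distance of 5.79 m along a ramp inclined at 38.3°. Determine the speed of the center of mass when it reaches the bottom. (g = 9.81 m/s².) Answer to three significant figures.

v ≈ 6.09 m/s

For this body I = 0.9MR², i.e. k = I/(MR²) = 0.9.
Rolling without slipping gives ω = v/R, so the total kinetic energy is ½Mv² + ½Iω² = ½(1+k)Mv² = (19/20)Mv².
The vertical drop is h = L sinθ = 5.79 × sin38.3° = 3.589 m.
Energy conservation: Mgh = (19/20)Mv², so v = √(2gh/(1+k)) = √(2 × 9.81 × 3.589 / 1.9) ≈ 6.09 m/s.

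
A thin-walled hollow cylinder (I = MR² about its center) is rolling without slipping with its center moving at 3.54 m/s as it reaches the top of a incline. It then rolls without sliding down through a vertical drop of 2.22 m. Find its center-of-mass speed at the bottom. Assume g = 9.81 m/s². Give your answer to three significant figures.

With I = MR², the ratio k = I/(MR²) is 1.
Pure rolling means v = ωR; then KE = ½Mv² + ½I(v/R)² = ½(1+k)Mv² = Mv².
Energy conservation: Mv₀² + Mgh = Mv², so v² = v₀² + 2gh/(1+k).
v = √(3.54² + 2×9.81×2.22/2) = √34.31 ≈ 5.86 m/s.

v ≈ 5.86 m/s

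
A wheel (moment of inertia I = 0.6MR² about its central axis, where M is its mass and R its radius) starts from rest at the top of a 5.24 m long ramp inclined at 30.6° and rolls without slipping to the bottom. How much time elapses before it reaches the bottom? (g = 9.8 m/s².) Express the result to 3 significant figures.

t ≈ 1.83 s

Here I = 0.6MR², so the shape factor k = I/(MR²) = 0.6.
Newton's second law down the slope: Mg sinθ − f = Ma. The torque equation fR = Iα (with α = a/R) gives f = kMa.
Hence a = g sinθ/(1+k) = 9.8×sin30.6°/1.6 = 3.118 m/s².
Starting from rest, L = ½at², so t = √(2L/a) = √(2×5.24/3.118) ≈ 1.83 s.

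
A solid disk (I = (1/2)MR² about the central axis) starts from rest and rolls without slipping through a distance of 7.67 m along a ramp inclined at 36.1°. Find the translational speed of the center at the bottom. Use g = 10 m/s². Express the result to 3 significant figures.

For this body I = (1/2)MR², i.e. k = I/(MR²) = 0.5.
The rolling condition ω = v/R makes the rotational term ½I(v/R)² = ½kMv², so KE_total = ½(1+k)Mv² = (3/4)Mv².
The vertical drop is h = L sinθ = 7.67 × sin36.1° = 4.519 m.
Energy conservation: Mgh = (3/4)Mv², so v = √(2gh/(1+k)) = √(2 × 10 × 4.519 / 1.5) ≈ 7.76 m/s.

v ≈ 7.76 m/s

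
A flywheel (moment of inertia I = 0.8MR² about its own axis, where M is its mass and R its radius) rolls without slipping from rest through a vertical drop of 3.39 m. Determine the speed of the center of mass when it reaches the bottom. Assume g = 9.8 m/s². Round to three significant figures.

For this body I = 0.8MR², i.e. k = I/(MR²) = 0.8.
The rolling condition ω = v/R makes the rotational term ½I(v/R)² = ½kMv², so KE_total = ½(1+k)Mv² = (9/10)Mv².
Energy conservation: Mgh = (9/10)Mv², so v = √(2gh/(1+k)) = √(2 × 9.8 × 3.39 / 1.8) ≈ 6.08 m/s.

v ≈ 6.08 m/s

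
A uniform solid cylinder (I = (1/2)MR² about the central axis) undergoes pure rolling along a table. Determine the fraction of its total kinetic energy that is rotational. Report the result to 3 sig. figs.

fraction ≈ 0.333

With I = (1/2)MR², the ratio k = I/(MR²) is 0.5.
With ω = v/R, KE_trans = ½Mv² and KE_rot = ½Iω² = ½kMv², so KE_total = ½(1+k)Mv².
The rotational fraction is therefore k/(1+k) = 0.5/1.5 ≈ 0.333.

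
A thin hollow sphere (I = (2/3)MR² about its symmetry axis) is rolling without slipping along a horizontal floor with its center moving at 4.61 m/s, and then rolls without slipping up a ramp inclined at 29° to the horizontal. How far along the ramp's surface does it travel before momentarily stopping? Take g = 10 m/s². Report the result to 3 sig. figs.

d ≈ 3.65 m

Here I = (2/3)MR², so the shape factor k = I/(MR²) = 2/3.
Since it rolls without slipping, ω = v/R and KE = ½Mv² + ½Iω² = ½(1+k)Mv² = (5/6)Mv².
Setting this equal to Mgh gives the vertical rise h = (1+k)v₀²/(2g) = 1.667×4.61²/(2×10) = 1.771 m.
The distance along the slope is d = h/sinθ = 1.771/sin29° ≈ 3.65 m.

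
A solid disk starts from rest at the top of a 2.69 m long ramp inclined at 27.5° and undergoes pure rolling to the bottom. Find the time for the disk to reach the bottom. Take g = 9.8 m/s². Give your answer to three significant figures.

The moment of inertia is (1/2)MR², giving k ≡ I/(MR²) = 0.5.
Along the incline Mg sinθ − f = Ma, and torque about the center fR = Iα = kMR²(a/R) gives f = kMa.
Hence a = g sinθ/(1+k) = 9.8×sin27.5°/1.5 = 3.017 m/s².
With constant a from rest, t = √(2L/a) = √(2·2.69/3.017) ≈ 1.34 s.

t ≈ 1.34 s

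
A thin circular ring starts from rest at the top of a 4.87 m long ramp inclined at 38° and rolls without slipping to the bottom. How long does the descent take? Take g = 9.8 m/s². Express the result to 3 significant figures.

t ≈ 1.80 s

Here I = MR², so the shape factor k = I/(MR²) = 1.
Newton's second law down the slope: Mg sinθ − f = Ma. The torque equation fR = Iα (with α = a/R) gives f = kMa.
Hence a = g sinθ/(1+k) = 9.8×sin38°/2 = 3.017 m/s².
With constant a from rest, t = √(2L/a) = √(2·4.87/3.017) ≈ 1.80 s.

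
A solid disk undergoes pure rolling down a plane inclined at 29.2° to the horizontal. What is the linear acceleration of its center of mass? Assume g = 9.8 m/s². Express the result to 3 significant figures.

With I = (1/2)MR², the ratio k = I/(MR²) is 0.5.
Translational: Mg sinθ − f = Ma. Rotational about the CM: fR = Iα = kMRa, so f = kMa.
Eliminating f: Mg sinθ = (1+k)Ma, so a = g sinθ/(1+k) = 9.8 × sin29.2° / 1.5 ≈ 3.19 m/s².

a ≈ 3.19 m/s²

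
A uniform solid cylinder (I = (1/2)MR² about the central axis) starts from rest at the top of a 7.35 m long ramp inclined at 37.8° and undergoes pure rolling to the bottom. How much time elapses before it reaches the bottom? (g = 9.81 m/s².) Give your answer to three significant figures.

t ≈ 1.92 s

Here I = (1/2)MR², so the shape factor k = I/(MR²) = 0.5.
Newton's second law down the slope: Mg sinθ − f = Ma. The torque equation fR = Iα (with α = a/R) gives f = kMa.
Hence a = g sinθ/(1+k) = 9.81×sin37.8°/1.5 = 4.008 m/s².
Starting from rest, L = ½at², so t = √(2L/a) = √(2×7.35/4.008) ≈ 1.92 s.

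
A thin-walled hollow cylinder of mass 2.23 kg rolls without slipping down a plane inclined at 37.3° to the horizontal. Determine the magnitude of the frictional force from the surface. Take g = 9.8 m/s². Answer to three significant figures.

The moment of inertia is MR², giving k ≡ I/(MR²) = 1.
Along the incline Mg sinθ − f = Ma, and torque about the center fR = Iα = kMR²(a/R) gives f = kMa.
Combining, a = g sinθ/(1+k) and f = kMa = kMg sinθ/(1+k).
f = 1 × 2.23 × 9.8 × sin37.3° / 2 ≈ 6.62 N.

f ≈ 6.62 N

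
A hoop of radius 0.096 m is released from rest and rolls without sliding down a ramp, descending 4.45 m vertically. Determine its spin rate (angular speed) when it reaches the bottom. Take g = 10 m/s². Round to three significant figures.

With I = MR², the ratio k = I/(MR²) is 1.
Pure rolling means v = ωR; then KE = ½Mv² + ½I(v/R)² = ½(1+k)Mv² = Mv².
Energy conservation Mgh = ½(1+k)Mv² gives v = √(2gh/(1+k)) = √(2 × 10 × 4.45 / 2) = 6.671 m/s.
Then ω = v/R = 6.671 / 0.096 ≈ 69.5 rad/s.

ω ≈ 69.5 rad/s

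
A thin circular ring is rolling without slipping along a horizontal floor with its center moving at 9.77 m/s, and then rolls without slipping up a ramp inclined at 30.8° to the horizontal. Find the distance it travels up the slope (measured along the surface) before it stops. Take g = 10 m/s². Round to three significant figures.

d ≈ 18.6 m

With I = MR², the ratio k = I/(MR²) is 1.
The rolling condition ω = v/R makes the rotational term ½I(v/R)² = ½kMv², so KE_total = ½(1+k)Mv² = Mv².
Setting this equal to Mgh gives the vertical rise h = (1+k)v₀²/(2g) = 2×9.77²/(2×10) = 9.545 m.
The distance along the slope is d = h/sinθ = 9.545/sin30.8° ≈ 18.6 m.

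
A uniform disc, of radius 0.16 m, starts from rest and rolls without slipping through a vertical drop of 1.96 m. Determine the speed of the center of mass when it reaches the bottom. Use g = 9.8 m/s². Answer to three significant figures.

v ≈ 5.06 m/s

Here I = (1/2)MR², so the shape factor k = I/(MR²) = 0.5.
The rolling condition ω = v/R makes the rotational term ½I(v/R)² = ½kMv², so KE_total = ½(1+k)Mv² = (3/4)Mv².
Setting Mgh = (3/4)Mv² gives v = √(2gh/(1+k)) = √(2·9.8·1.96/1.5) ≈ 5.06 m/s.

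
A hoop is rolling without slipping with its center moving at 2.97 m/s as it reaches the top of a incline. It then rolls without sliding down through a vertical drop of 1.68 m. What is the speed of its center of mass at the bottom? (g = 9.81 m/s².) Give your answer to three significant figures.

v ≈ 5.03 m/s

The moment of inertia is MR², giving k ≡ I/(MR²) = 1.
The rolling condition ω = v/R makes the rotational term ½I(v/R)² = ½kMv², so KE_total = ½(1+k)Mv² = Mv².
Conserving energy between top and bottom: Mv² = Mv₀² + Mgh, hence v² = v₀² + 2gh/(1+k).
v = √(2.97² + 2×9.81×1.68/2) = √25.3 ≈ 5.03 m/s.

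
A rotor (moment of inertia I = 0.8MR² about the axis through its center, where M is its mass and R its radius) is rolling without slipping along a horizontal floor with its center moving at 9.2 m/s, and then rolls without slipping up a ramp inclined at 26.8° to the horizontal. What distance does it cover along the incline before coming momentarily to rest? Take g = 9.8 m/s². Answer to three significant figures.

d ≈ 17.2 m

With I = 0.8MR², the ratio k = I/(MR²) is 0.8.
Pure rolling means v = ωR; then KE = ½Mv² + ½I(v/R)² = ½(1+k)Mv² = (9/10)Mv².
Setting this equal to Mgh gives the vertical rise h = (1+k)v₀²/(2g) = 1.8×9.2²/(2×9.8) = 7.773 m.
Along the incline, d = h/sinθ = 7.773/sin26.8° ≈ 17.2 m.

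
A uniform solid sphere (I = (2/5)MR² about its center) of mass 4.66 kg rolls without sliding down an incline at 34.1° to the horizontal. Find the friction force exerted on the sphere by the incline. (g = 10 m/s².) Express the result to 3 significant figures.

With I = (2/5)MR², the ratio k = I/(MR²) is 0.4.
Newton's second law down the slope: Mg sinθ − f = Ma. The torque equation fR = Iα (with α = a/R) gives f = kMa.
Combining, a = g sinθ/(1+k) and f = kMa = kMg sinθ/(1+k).
f = 0.4 × 4.66 × 10 × sin34.1° / 1.4 ≈ 7.46 N.

f ≈ 7.46 N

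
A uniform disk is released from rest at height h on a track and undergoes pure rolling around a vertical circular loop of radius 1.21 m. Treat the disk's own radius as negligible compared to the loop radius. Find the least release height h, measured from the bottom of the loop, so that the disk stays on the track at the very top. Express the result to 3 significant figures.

With I = (1/2)MR², the ratio k = I/(MR²) is 0.5.
At the top, contact is just lost when gravity alone supplies the centripetal force: Mg = Mv_top²/r, i.e. v_top² = gr.
With ω = v/R, the kinetic energy at speed v is ½(1+k)Mv² = (3/4)Mv².
Energy conservation from release (height h) to the top (height 2r): Mgh = Mg(2r) + (3/4)M·gr.
Thus h_min = 2r + (1+k)r/2 = r(2 + 1.5/2) = 1.21 × 2.75 ≈ 3.33 m.

h_min ≈ 3.33 m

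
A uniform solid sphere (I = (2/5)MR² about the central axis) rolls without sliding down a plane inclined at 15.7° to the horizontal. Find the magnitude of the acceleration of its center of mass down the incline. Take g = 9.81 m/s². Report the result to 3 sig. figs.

a ≈ 1.90 m/s²

Here I = (2/5)MR², so the shape factor k = I/(MR²) = 0.4.
Along the incline Mg sinθ − f = Ma, and torque about the center fR = Iα = kMR²(a/R) gives f = kMa.
Eliminating f: Mg sinθ = (1+k)Ma, so a = g sinθ/(1+k) = 9.81 × sin15.7° / 1.4 ≈ 1.90 m/s².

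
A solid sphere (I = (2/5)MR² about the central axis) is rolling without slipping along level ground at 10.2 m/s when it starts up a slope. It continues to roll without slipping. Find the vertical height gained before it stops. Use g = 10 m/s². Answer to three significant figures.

h ≈ 7.28 m

Here I = (2/5)MR², so the shape factor k = I/(MR²) = 0.4.
Since it rolls without slipping, ω = v/R and KE = ½Mv² + ½Iω² = ½(1+k)Mv² = (7/10)Mv².
At the top the kinetic energy is zero, so (7/10)Mv₀² = Mgh.
Thus h = (1+k)v₀²/(2g) = 1.4 × 10.2² / (2 × 10) ≈ 7.28 m.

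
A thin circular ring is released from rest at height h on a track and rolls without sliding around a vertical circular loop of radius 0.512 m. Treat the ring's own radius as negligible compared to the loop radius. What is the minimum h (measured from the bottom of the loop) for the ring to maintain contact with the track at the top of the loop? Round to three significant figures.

h_min ≈ 1.54 m

With I = MR², the ratio k = I/(MR²) is 1.
At the top, contact is just lost when gravity alone supplies the centripetal force: Mg = Mv_top²/r, i.e. v_top² = gr.
With ω = v/R, the kinetic energy at speed v is ½(1+k)Mv² = Mv².
Energy conservation from release (height h) to the top (height 2r): Mgh = Mg(2r) + M·gr.
Thus h_min = 2r + (1+k)r/2 = r(2 + 2/2) = 0.512 × 3 ≈ 1.54 m.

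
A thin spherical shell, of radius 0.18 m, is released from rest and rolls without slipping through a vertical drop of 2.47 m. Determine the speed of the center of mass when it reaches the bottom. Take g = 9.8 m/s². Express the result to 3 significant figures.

v ≈ 5.39 m/s

For this body I = (2/3)MR², i.e. k = I/(MR²) = 2/3.
Rolling without slipping gives ω = v/R, so the total kinetic energy is ½Mv² + ½Iω² = ½(1+k)Mv² = (5/6)Mv².
Setting Mgh = (5/6)Mv² gives v = √(2gh/(1+k)) = √(2·9.8·2.47/1.667) ≈ 5.39 m/s.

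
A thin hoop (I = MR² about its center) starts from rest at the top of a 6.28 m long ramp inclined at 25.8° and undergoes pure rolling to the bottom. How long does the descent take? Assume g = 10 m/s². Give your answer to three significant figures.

With I = MR², the ratio k = I/(MR²) is 1.
Along the incline Mg sinθ − f = Ma, and torque about the center fR = Iα = kMR²(a/R) gives f = kMa.
Hence a = g sinθ/(1+k) = 10×sin25.8°/2 = 2.176 m/s².
Starting from rest, L = ½at², so t = √(2L/a) = √(2×6.28/2.176) ≈ 2.40 s.

t ≈ 2.40 s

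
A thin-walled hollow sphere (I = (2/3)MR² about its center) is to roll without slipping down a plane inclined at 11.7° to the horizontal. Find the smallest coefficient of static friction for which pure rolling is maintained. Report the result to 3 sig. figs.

With I = (2/3)MR², the ratio k = I/(MR²) is 2/3.
Newton's second law down the slope: Mg sinθ − f = Ma. The torque equation fR = Iα (with α = a/R) gives f = kMa.
These give a = g sinθ/(1+k) and the required friction f = kMg sinθ/(1+k).
The normal force is N = Mg cosθ, so μ_min = f/N = k tanθ/(1+k).
μ_min = (2/3) × tan11.7° / 1.667 ≈ 0.0828.

μ_min ≈ 0.0828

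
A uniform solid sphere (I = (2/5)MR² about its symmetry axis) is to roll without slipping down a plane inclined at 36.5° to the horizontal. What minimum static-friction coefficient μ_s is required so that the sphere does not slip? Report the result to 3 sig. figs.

With I = (2/5)MR², the ratio k = I/(MR²) is 0.4.
Newton's second law down the slope: Mg sinθ − f = Ma. The torque equation fR = Iα (with α = a/R) gives f = kMa.
These give a = g sinθ/(1+k) and the required friction f = kMg sinθ/(1+k).
With N = Mg cosθ, the no-slip condition f ≤ μN gives μ_min = f/N = k tanθ/(1+k).
μ_min = 0.4 × tan36.5° / 1.4 ≈ 0.211.

μ_min ≈ 0.211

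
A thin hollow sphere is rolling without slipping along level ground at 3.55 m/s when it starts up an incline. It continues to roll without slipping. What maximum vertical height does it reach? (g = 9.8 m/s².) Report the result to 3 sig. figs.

With I = (2/3)MR², the ratio k = I/(MR²) is 2/3.
The rolling condition ω = v/R makes the rotational term ½I(v/R)² = ½kMv², so KE_total = ½(1+k)Mv² = (5/6)Mv².
All of this converts to potential energy at the highest point: (5/6)Mv₀² = Mgh.
Thus h = (1+k)v₀²/(2g) = 1.667 × 3.55² / (2 × 9.8) ≈ 1.07 m.

h ≈ 1.07 m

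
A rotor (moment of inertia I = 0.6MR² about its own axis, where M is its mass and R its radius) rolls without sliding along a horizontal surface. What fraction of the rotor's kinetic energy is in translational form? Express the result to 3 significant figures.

fraction ≈ 0.625

The moment of inertia is 0.6MR², giving k ≡ I/(MR²) = 0.6.
Since ω = v/R, the translational part is ½Mv² and the rotational part is ½I(v/R)² = ½kMv²; the total is ½(1+k)Mv².
The translational fraction is therefore 1/(1+k) = 1/1.6 ≈ 0.625.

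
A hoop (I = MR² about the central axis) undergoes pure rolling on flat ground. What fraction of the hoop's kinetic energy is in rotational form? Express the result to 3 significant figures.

For this body I = MR², i.e. k = I/(MR²) = 1.
Since ω = v/R, the translational part is ½Mv² and the rotational part is ½I(v/R)² = ½kMv²; the total is ½(1+k)Mv².
The rotational fraction is therefore k/(1+k) = 1/2 ≈ 0.500.

fraction ≈ 0.500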